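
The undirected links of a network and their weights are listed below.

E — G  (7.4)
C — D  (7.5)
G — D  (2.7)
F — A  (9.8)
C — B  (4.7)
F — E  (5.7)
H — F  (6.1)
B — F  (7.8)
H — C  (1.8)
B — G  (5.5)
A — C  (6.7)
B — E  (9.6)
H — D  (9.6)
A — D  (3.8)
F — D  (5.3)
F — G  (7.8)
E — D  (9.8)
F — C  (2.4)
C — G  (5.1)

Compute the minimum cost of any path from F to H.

4.2

Candidate routes:
F–H: 6.1 = 6.1
F–C–H: 2.4+1.8 = 4.2
Cheapest is F–C–H at 4.2.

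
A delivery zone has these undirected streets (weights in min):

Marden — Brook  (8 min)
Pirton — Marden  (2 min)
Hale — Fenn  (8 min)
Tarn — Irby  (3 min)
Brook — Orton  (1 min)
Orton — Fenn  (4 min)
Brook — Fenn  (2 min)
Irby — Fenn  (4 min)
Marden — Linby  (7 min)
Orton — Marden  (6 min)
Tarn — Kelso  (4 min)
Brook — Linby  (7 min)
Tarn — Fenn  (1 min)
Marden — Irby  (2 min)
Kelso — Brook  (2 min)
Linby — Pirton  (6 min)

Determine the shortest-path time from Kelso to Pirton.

11 min

Compare a few routes:
Kelso → Brook → Marden → Pirton: 2+8+2 = 12
Kelso → Brook → Orton → Marden → Pirton: 2+1+6+2 = 11
Kelso → Brook → Fenn → Irby → Marden → Pirton: 2+2+4+2+2 = 12
The minimum is 11 min via Kelso → Brook → Orton → Marden → Pirton.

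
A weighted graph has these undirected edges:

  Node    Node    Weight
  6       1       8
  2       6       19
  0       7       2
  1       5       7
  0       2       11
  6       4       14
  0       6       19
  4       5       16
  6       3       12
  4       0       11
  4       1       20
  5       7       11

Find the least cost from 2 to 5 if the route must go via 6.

Best 2 to 6: 2 → 6 costing 19
Shortest 6→5: 6 → 1 → 5 = 15
Total via 6: 19 + 15 = 34.

34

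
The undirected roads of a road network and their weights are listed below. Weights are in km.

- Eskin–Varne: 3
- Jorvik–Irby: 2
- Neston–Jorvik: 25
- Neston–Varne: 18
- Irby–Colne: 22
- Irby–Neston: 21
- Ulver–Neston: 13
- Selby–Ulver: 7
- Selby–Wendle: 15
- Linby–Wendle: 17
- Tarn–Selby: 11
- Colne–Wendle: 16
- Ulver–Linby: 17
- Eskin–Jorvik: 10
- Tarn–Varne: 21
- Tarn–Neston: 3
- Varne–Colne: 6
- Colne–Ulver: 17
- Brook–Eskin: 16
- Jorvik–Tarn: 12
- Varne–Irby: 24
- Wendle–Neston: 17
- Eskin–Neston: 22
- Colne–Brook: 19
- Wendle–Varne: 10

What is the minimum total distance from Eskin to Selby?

28 km

Running Dijkstra from Eskin:
Eskin: 0
Varne: 3  (via Eskin)
Colne: 9  (via Varne)
Jorvik: 10  (via Eskin)
Irby: 12  (via Jorvik)
Wendle: 13  (via Varne)
Brook: 16  (via Eskin)
Neston: 21  (via Varne)
Tarn: 22  (via Jorvik)
Ulver: 26  (via Colne)
Selby: 28  (via Wendle)
Shortest route: Eskin–Varne–Wendle–Selby = 28 km.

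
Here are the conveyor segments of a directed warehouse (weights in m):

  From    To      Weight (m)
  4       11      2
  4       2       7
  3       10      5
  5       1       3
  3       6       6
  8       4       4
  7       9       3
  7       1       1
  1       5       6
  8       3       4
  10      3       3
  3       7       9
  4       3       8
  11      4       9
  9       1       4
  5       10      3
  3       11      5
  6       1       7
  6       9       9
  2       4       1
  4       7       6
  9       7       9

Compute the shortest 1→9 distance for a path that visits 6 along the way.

27 m

Shortest 1→6: 1–5–10–3–6 = 18
Best 6 to 9: 6–9 costing 9
Total via 6: 18 + 9 = 27 m.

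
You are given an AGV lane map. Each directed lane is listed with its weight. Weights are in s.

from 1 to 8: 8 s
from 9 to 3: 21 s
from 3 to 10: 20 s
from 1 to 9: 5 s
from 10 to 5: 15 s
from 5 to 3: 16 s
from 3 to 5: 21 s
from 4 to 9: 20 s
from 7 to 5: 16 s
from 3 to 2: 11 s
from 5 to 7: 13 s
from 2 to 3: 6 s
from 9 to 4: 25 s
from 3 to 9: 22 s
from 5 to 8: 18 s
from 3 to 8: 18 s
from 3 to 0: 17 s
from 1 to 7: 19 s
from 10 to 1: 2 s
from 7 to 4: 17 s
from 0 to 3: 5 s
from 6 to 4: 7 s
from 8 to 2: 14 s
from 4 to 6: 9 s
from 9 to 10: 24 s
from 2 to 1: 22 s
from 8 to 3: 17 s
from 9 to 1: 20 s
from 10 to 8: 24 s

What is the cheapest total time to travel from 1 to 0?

42 s

Settle nodes by increasing distance from 1:
1: 0
9: 5  (via 1)
8: 8  (via 1)
7: 19  (via 1)
2: 22  (via 8)
3: 25  (via 8)
10: 29  (via 9)
4: 30  (via 9)
5: 35  (via 7)
6: 39  (via 4)
0: 42  (via 3)
Shortest route: 1 → 8 → 3 → 0 = 42 s.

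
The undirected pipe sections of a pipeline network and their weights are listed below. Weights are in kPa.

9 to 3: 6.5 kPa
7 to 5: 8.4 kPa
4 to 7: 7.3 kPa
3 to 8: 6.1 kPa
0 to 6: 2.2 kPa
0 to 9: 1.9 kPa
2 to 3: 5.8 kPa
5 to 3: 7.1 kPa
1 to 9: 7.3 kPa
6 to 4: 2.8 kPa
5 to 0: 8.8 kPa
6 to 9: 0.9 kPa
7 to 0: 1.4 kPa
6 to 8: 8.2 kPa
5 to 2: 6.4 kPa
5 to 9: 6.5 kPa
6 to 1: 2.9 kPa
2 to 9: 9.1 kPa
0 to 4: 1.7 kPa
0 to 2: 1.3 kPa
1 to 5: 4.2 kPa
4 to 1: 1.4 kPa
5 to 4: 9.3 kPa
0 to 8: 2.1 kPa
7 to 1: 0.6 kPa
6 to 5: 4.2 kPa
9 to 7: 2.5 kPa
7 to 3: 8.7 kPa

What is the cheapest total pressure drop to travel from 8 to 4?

3.8 kPa

Enumerating some paths:
8–0–4: 2.1+1.7 = 3.8
8–0–7–1–4: 2.1+1.4+0.6+1.4 = 5.5
Cheapest is 8–0–4 at 3.8 kPa.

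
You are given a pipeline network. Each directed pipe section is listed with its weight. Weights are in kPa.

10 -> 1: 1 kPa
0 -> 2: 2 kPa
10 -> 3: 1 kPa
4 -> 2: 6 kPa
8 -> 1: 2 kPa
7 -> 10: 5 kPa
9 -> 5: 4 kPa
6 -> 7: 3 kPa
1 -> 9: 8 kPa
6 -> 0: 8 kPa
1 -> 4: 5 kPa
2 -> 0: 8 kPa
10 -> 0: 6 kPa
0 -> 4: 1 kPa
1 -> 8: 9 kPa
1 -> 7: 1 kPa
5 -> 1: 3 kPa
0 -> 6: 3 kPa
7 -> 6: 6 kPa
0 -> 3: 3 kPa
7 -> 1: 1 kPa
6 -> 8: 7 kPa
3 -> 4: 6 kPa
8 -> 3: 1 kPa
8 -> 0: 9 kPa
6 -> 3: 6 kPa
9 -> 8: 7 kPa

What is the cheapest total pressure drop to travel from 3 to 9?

35 kPa

Shortest distances from 3:
3: 0
4: 6  (via 3)
2: 12  (via 4)
0: 20  (via 2)
6: 23  (via 0)
7: 26  (via 6)
1: 27  (via 7)
8: 30  (via 6)
10: 31  (via 7)
9: 35  (via 1)
Shortest route: 3 → 4 → 2 → 0 → 6 → 7 → 1 → 9 = 35 kPa.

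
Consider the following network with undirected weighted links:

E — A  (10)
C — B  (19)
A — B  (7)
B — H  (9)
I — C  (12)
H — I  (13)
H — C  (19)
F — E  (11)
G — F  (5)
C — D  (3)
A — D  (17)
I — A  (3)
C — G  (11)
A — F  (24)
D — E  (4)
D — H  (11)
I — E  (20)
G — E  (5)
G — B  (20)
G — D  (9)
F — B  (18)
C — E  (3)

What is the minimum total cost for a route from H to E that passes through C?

17

Shortest H→C: H → D → C = 14
Best C to E: C → E costing 3
Total via C: 14 + 3 = 17.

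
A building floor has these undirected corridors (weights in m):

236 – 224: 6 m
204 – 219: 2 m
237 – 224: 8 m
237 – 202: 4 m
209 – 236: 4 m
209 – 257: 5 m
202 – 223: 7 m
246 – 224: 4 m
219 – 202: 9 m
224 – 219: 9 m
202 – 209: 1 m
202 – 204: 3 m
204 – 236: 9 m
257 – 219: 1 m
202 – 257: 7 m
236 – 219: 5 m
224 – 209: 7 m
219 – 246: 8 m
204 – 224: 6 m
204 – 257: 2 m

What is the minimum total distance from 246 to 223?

19 m

Running Dijkstra from 246:
246: 0
224: 4  (via 246)
219: 8  (via 246)
257: 9  (via 219)
204: 10  (via 224)
236: 10  (via 224)
209: 11  (via 224)
202: 12  (via 209)
237: 12  (via 224)
223: 19  (via 202)
Shortest route: 246 → 224 → 209 → 202 → 223 = 19 m.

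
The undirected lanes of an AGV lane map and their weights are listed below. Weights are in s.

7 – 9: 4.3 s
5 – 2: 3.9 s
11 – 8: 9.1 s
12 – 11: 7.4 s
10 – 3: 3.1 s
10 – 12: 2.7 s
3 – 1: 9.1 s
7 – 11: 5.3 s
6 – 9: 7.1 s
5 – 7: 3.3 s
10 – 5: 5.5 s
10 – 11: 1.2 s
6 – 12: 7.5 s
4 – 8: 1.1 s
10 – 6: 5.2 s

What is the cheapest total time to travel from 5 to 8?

15.8 s

Settle nodes by increasing distance from 5:
5: 0
7: 3.3  (via 5)
2: 3.9  (via 5)
10: 5.5  (via 5)
11: 6.7  (via 10)
9: 7.6  (via 7)
12: 8.2  (via 10)
3: 8.6  (via 10)
6: 10.7  (via 10)
8: 15.8  (via 11)
Shortest route: 5 → 10 → 11 → 8 = 15.8 s.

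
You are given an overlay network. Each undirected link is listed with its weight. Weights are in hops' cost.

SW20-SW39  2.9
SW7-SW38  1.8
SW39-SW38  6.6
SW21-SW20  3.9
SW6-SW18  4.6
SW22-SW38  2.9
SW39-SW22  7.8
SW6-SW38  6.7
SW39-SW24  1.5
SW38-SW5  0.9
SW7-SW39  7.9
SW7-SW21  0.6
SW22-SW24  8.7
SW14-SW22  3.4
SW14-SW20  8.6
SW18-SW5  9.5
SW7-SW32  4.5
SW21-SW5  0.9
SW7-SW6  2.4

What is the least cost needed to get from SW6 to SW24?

Enumerating some paths:
SW6 → SW7 → SW39 → SW24: 2.4+7.9+1.5 = 11.8
SW6 → SW7 → SW21 → SW20 → SW39 → SW24: 2.4+0.6+3.9+2.9+1.5 = 11.3
Cheapest is SW6 → SW7 → SW21 → SW20 → SW39 → SW24 at 11.3 hops' cost.

11.3 hops' cost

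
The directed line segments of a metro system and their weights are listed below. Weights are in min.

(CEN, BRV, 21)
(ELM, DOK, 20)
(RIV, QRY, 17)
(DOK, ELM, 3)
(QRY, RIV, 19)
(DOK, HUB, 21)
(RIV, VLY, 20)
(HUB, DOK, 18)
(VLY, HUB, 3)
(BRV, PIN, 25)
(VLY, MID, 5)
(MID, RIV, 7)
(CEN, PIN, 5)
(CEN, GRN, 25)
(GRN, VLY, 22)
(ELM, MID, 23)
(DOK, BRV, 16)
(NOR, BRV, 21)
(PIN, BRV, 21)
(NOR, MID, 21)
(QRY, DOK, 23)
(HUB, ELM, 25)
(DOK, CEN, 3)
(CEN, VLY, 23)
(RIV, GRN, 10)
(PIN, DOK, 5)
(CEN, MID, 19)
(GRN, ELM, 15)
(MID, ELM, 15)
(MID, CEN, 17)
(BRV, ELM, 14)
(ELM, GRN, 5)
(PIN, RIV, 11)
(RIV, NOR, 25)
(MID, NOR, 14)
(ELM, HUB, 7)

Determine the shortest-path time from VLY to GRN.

22 min

Candidate routes:
VLY → MID → ELM → GRN: 5+15+5 = 25
VLY → MID → RIV → GRN: 5+7+10 = 22
The minimum is 22 min via VLY → MID → RIV → GRN.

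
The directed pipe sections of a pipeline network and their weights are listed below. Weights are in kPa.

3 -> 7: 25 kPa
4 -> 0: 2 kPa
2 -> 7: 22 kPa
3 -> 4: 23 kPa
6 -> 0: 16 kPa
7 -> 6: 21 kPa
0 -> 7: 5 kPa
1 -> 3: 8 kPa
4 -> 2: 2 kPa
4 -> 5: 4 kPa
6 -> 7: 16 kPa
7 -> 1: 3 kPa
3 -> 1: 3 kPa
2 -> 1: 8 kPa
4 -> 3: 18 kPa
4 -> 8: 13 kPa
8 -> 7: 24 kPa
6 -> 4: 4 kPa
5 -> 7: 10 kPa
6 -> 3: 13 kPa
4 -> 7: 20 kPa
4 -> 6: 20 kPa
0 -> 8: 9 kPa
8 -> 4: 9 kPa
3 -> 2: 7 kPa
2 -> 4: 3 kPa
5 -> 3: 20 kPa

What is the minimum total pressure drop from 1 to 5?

Candidate routes:
1 - 3 - 2 - 4 - 5: 8+7+3+4 = 22
1 - 3 - 4 - 5: 8+23+4 = 35
Cheapest is 1 - 3 - 2 - 4 - 5 at 22 kPa.

22 kPa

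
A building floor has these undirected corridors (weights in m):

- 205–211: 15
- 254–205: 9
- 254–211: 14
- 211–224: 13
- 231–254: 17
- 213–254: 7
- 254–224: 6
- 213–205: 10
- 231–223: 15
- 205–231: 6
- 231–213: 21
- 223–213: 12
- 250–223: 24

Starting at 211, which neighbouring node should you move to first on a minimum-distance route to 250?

Enumerating some paths:
211–254–213–223–250: 14+7+12+24 = 57
211–205–231–223–250: 15+6+15+24 = 60
Cheapest is 211–254–213–223–250 at 57 m.
So from 211 the first move is to 254.

254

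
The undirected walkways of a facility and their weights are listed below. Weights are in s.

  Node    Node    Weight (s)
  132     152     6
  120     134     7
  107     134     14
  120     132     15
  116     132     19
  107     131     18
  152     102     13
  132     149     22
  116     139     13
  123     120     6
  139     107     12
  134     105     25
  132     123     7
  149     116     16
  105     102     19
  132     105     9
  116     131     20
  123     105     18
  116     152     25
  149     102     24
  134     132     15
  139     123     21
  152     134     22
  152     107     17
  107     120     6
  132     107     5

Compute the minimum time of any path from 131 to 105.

Candidate routes:
131 → 107 → 132 → 105: 18+5+9 = 32
131 → 107 → 120 → 123 → 132 → 105: 18+6+6+7+9 = 46
131 → 116 → 132 → 105: 20+19+9 = 48
The minimum is 32 s via 131 → 107 → 132 → 105.

32 s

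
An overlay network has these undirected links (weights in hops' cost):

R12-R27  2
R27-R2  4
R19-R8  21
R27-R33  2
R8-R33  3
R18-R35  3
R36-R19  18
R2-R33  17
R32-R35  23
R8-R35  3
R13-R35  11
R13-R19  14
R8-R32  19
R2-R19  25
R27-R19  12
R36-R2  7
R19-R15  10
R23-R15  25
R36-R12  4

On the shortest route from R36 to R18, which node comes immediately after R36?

R12

Candidate routes:
R36–R12–R27–R33–R8–R35–R18: 4+2+2+3+3+3 = 17
R36–R2–R33–R8–R35–R18: 7+17+3+3+3 = 33
R36–R2–R27–R33–R8–R35–R18: 7+4+2+3+3+3 = 22
R36–R12–R27–R2–R33–R8–R35–R18: 4+2+4+17+3+3+3 = 36
Cheapest is R36–R12–R27–R33–R8–R35–R18 at 17 hops' cost.
So from R36 the first move is to R12.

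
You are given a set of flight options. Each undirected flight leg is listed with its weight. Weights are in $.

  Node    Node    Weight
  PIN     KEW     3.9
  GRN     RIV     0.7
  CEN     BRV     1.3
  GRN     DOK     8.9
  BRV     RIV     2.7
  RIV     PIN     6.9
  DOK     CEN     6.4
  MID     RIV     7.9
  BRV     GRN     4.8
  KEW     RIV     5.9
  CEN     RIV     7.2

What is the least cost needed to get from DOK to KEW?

$15.5

Enumerating some paths:
DOK → GRN → RIV → KEW: 8.9+0.7+5.9 = 15.5
DOK → CEN → BRV → RIV → KEW: 6.4+1.3+2.7+5.9 = 16.3
DOK → CEN → BRV → GRN → RIV → KEW: 6.4+1.3+4.8+0.7+5.9 = 19.1
The minimum is $15.5 via DOK → GRN → RIV → KEW.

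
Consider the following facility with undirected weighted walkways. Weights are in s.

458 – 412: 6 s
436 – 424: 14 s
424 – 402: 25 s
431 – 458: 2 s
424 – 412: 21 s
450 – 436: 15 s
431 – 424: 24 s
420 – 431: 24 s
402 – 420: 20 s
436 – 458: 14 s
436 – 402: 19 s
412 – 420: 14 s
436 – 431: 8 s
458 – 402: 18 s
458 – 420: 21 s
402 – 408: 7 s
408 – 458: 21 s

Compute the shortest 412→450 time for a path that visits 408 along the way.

Best 412 to 408: 412–458–408 costing 27
Shortest 408→450: 408–402–436–450 = 41
Total via 408: 27 + 41 = 68 s.

68 s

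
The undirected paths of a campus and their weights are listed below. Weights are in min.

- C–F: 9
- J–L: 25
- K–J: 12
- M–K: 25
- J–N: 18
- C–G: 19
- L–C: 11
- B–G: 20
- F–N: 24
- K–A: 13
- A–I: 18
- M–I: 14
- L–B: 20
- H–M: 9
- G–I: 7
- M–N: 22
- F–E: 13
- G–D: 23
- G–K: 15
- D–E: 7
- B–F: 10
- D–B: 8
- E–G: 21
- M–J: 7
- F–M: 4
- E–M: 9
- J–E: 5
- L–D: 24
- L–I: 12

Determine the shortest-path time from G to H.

30 min

Running Dijkstra from G:
G: 0
I: 7  (via G)
K: 15  (via G)
C: 19  (via G)
L: 19  (via I)
B: 20  (via G)
E: 21  (via G)
M: 21  (via I)
D: 23  (via G)
A: 25  (via I)
F: 25  (via M)
J: 26  (via E)
H: 30  (via M)
Shortest route: G–I–M–H = 30 min.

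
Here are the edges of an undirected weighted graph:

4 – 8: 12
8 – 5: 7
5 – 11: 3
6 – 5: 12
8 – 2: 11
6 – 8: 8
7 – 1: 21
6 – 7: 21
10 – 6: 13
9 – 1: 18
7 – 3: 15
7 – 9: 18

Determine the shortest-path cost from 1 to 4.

62

Running Dijkstra from 1:
1: 0
9: 18  (via 1)
7: 21  (via 1)
3: 36  (via 7)
6: 42  (via 7)
8: 50  (via 6)
5: 54  (via 6)
10: 55  (via 6)
11: 57  (via 5)
2: 61  (via 8)
4: 62  (via 8)
Shortest route: 1–7–6–8–4 = 62.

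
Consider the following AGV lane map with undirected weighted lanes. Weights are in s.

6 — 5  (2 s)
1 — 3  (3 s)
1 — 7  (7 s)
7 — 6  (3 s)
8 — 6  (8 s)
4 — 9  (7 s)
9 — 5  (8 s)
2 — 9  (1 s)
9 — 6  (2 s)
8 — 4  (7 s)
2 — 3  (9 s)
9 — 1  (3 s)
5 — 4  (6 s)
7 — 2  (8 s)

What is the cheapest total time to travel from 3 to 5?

10 s

Running Dijkstra from 3:
3: 0
1: 3  (via 3)
9: 6  (via 1)
2: 7  (via 9)
6: 8  (via 9)
5: 10  (via 6)
Shortest route: 3 → 1 → 9 → 6 → 5 = 10 s.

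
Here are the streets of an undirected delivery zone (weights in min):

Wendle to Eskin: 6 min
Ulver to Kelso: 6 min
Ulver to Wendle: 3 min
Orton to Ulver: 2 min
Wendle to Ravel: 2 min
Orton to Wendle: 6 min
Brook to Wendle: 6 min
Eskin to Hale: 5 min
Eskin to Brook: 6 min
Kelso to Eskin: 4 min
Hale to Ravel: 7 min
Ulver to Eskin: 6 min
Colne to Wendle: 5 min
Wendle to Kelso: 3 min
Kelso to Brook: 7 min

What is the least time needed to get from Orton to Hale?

13 min

Settle nodes by increasing distance from Orton:
Orton: 0
Ulver: 2  (via Orton)
Wendle: 5  (via Ulver)
Ravel: 7  (via Wendle)
Kelso: 8  (via Ulver)
Eskin: 8  (via Ulver)
Colne: 10  (via Wendle)
Brook: 11  (via Wendle)
Hale: 13  (via Eskin)
Shortest route: Orton → Ulver → Eskin → Hale = 13 min.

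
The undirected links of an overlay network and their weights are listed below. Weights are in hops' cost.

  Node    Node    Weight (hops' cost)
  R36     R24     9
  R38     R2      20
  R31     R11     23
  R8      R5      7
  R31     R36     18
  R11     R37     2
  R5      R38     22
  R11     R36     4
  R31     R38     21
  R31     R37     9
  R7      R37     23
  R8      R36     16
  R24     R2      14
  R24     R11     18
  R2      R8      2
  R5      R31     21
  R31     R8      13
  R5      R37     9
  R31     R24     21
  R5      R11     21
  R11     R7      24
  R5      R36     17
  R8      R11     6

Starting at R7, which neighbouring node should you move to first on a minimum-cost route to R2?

Compare a few routes:
R7 - R11 - R8 - R2: 24+6+2 = 32
R7 - R37 - R11 - R8 - R2: 23+2+6+2 = 33
The minimum is 32 hops' cost via R7 - R11 - R8 - R2.
So from R7 the first move is to R11.

R11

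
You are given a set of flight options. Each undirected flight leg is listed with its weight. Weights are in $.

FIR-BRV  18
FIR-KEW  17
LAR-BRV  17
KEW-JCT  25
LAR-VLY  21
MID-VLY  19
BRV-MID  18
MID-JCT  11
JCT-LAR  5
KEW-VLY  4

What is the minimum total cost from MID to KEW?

$23

Candidate routes:
MID - VLY - KEW: 19+4 = 23
MID - BRV - FIR - KEW: 18+18+17 = 53
MID - JCT - KEW: 11+25 = 36
MID - JCT - LAR - VLY - KEW: 11+5+21+4 = 41
Cheapest is MID - VLY - KEW at $23.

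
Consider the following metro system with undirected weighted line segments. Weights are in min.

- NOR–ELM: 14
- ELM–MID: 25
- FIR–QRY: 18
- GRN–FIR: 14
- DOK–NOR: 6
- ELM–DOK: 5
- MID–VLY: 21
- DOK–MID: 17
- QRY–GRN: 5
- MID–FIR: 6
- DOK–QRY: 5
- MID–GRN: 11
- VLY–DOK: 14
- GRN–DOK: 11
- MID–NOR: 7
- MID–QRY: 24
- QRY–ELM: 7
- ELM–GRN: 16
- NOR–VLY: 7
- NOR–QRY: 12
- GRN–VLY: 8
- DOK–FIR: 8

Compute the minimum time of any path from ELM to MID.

Candidate routes:
ELM–DOK–FIR–MID: 5+8+6 = 19
ELM–DOK–NOR–MID: 5+6+7 = 18
The minimum is 18 min via ELM–DOK–NOR–MID.

18 min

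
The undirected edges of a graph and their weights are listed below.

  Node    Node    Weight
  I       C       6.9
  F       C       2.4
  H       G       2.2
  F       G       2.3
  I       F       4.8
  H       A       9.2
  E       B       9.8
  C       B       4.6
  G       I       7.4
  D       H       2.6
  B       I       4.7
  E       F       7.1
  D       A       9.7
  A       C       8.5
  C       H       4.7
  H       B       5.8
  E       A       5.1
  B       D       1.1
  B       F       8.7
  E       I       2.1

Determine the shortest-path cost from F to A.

Enumerating some paths:
F–C–A: 2.4+8.5 = 10.9
F–I–E–A: 4.8+2.1+5.1 = 12
Cheapest is F–C–A at 10.9.

10.9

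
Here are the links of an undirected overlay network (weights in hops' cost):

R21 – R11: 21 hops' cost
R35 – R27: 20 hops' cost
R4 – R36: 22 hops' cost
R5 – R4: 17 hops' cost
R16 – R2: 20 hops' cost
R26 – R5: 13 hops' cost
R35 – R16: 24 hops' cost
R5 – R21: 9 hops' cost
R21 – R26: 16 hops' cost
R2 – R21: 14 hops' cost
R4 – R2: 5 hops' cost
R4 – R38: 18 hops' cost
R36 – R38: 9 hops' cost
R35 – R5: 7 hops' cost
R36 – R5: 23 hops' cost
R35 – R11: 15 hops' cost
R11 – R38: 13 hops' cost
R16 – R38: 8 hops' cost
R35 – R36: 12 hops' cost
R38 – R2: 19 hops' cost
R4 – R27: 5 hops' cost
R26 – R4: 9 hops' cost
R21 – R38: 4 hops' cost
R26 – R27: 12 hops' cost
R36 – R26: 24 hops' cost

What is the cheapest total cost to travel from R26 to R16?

Compare a few routes:
R26–R4–R2–R16: 9+5+20 = 34
R26–R21–R38–R16: 16+4+8 = 28
The minimum is 28 hops' cost via R26–R21–R38–R16.

28 hops' cost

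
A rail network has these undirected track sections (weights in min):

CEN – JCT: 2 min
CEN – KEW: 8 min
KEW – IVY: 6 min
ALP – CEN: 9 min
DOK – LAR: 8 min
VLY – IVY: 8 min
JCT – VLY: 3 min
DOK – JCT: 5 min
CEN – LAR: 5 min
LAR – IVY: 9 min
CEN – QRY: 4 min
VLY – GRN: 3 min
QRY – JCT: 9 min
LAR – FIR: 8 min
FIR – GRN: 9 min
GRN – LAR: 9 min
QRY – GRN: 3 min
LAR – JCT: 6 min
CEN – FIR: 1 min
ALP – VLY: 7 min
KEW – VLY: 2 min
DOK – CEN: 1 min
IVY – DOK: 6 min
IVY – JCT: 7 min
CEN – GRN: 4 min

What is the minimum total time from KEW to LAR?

Running Dijkstra from KEW:
KEW: 0
VLY: 2  (via KEW)
JCT: 5  (via VLY)
GRN: 5  (via VLY)
IVY: 6  (via KEW)
CEN: 7  (via JCT)
DOK: 8  (via CEN)
QRY: 8  (via GRN)
FIR: 8  (via CEN)
ALP: 9  (via VLY)
LAR: 11  (via JCT)
Shortest route: KEW → VLY → JCT → LAR = 11 min.

11 min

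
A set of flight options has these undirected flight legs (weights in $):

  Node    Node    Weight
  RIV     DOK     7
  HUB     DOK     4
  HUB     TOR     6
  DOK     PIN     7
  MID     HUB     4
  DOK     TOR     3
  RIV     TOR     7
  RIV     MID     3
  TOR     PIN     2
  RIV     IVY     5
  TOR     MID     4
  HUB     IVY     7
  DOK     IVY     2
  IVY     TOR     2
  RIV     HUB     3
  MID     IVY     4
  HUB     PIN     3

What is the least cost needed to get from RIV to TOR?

Running Dijkstra from RIV:
RIV: 0
MID: 3  (via RIV)
HUB: 3  (via RIV)
IVY: 5  (via RIV)
PIN: 6  (via HUB)
DOK: 7  (via RIV)
TOR: 7  (via RIV)
Shortest route: RIV–TOR = $7.

$7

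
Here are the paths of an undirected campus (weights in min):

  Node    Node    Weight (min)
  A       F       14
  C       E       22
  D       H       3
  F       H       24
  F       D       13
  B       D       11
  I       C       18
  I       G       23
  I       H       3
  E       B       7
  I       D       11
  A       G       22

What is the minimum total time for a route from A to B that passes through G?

Shortest A→G: A → G = 22
Shortest G→B: G → I → H → D → B = 40
Total via G: 22 + 40 = 62 min.

62 min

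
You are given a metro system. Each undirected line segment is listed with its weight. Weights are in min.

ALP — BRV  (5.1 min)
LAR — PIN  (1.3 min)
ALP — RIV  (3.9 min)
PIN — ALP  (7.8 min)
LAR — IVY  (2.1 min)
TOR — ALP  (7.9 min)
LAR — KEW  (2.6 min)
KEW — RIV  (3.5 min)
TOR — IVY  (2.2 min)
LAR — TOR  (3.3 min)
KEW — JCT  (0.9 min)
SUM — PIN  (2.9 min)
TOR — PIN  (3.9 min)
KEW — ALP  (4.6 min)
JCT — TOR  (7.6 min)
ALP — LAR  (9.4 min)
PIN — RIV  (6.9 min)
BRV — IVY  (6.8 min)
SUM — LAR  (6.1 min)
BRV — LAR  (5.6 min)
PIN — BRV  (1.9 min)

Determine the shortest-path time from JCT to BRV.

6.7 min

Running Dijkstra from JCT:
JCT: 0
KEW: 0.9  (via JCT)
LAR: 3.5  (via KEW)
RIV: 4.4  (via KEW)
PIN: 4.8  (via LAR)
ALP: 5.5  (via KEW)
IVY: 5.6  (via LAR)
BRV: 6.7  (via PIN)
Shortest route: JCT → KEW → LAR → PIN → BRV = 6.7 min.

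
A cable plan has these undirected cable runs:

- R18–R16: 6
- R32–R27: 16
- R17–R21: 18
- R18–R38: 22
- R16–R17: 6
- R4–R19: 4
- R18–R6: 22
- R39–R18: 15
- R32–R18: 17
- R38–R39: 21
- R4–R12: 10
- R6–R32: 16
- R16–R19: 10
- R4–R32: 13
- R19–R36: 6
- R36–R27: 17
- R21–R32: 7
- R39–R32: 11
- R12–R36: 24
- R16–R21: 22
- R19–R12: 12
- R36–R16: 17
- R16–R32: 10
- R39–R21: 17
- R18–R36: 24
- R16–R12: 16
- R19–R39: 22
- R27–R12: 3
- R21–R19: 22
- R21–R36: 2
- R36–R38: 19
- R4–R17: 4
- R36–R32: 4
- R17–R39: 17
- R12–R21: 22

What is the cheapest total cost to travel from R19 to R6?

26

Running Dijkstra from R19:
R19: 0
R4: 4  (via R19)
R36: 6  (via R19)
R21: 8  (via R36)
R17: 8  (via R4)
R16: 10  (via R19)
R32: 10  (via R36)
R12: 12  (via R19)
R27: 15  (via R12)
R18: 16  (via R16)
R39: 21  (via R32)
R38: 25  (via R36)
R6: 26  (via R32)
Shortest route: R19–R36–R32–R6 = 26.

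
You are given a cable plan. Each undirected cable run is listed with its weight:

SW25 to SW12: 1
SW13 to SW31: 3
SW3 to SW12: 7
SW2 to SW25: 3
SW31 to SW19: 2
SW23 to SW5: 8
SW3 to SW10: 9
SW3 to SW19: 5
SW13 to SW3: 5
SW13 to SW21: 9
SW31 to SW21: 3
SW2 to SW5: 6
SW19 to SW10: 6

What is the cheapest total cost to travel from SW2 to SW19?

Candidate routes:
SW2 → SW25 → SW12 → SW3 → SW19: 3+1+7+5 = 16
SW2 → SW25 → SW12 → SW3 → SW13 → SW31 → SW19: 3+1+7+5+3+2 = 21
SW2 → SW25 → SW12 → SW3 → SW13 → SW21 → SW31 → SW19: 3+1+7+5+9+3+2 = 30
SW2 → SW25 → SW12 → SW3 → SW10 → SW19: 3+1+7+9+6 = 26
Cheapest is SW2 → SW25 → SW12 → SW3 → SW19 at 16.

16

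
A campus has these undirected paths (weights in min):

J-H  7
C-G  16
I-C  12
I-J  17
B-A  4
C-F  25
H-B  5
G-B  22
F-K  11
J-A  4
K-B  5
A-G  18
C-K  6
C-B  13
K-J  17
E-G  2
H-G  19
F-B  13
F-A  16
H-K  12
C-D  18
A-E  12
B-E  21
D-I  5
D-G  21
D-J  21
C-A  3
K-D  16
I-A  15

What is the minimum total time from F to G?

30 min

Compare a few routes:
F - A - E - G: 16+12+2 = 30
F - B - A - E - G: 13+4+12+2 = 31
The minimum is 30 min via F - A - E - G.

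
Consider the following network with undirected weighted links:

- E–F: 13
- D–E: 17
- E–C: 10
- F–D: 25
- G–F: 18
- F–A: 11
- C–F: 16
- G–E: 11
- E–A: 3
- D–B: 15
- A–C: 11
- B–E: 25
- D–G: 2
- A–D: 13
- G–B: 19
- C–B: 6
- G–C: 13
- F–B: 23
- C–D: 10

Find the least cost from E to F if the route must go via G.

Shortest E→G: E → G = 11
Best G to F: G → F costing 18
Total via G: 11 + 18 = 29.

29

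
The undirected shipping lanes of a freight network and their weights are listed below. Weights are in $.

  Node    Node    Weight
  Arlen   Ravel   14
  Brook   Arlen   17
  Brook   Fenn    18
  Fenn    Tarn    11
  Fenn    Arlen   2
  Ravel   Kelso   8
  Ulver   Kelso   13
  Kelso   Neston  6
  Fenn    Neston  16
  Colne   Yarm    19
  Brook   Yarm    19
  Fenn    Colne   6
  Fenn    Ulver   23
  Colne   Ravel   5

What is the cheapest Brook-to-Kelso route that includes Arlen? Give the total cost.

$38

Best Brook to Arlen: Brook → Arlen costing 17
Best Arlen to Kelso: Arlen → Fenn → Colne → Ravel → Kelso costing 21
Total via Arlen: 17 + 21 = $38.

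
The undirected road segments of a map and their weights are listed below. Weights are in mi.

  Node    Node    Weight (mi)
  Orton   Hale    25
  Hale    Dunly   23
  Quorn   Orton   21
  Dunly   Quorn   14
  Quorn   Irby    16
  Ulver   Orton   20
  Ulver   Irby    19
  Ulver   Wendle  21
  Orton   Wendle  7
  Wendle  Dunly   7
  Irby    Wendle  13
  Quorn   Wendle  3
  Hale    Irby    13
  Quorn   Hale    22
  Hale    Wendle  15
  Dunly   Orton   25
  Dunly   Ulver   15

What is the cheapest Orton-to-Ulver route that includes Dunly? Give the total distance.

29 mi

Shortest Orton→Dunly: Orton–Wendle–Dunly = 14
Best Dunly to Ulver: Dunly–Ulver costing 15
Total via Dunly: 14 + 15 = 29 mi.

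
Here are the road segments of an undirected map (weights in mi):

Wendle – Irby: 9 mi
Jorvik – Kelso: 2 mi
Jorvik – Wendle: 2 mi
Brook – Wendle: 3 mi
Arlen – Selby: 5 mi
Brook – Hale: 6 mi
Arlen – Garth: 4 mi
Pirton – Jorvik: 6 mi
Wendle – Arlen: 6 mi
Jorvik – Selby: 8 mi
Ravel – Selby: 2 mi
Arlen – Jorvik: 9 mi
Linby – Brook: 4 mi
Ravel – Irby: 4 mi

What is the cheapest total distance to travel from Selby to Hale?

19 mi

Shortest distances from Selby:
Selby: 0
Ravel: 2  (via Selby)
Arlen: 5  (via Selby)
Irby: 6  (via Ravel)
Jorvik: 8  (via Selby)
Garth: 9  (via Arlen)
Kelso: 10  (via Jorvik)
Wendle: 10  (via Jorvik)
Brook: 13  (via Wendle)
Pirton: 14  (via Jorvik)
Linby: 17  (via Brook)
Hale: 19  (via Brook)
Shortest route: Selby–Jorvik–Wendle–Brook–Hale = 19 mi.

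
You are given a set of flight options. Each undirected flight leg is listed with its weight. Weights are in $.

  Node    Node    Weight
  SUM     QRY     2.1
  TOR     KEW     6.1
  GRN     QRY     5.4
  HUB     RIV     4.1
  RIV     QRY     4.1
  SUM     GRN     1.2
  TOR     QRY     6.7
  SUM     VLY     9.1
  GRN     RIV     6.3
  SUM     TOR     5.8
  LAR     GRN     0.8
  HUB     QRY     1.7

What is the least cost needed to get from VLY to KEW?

$21

Settle nodes by increasing distance from VLY:
VLY: 0
SUM: 9.1  (via VLY)
GRN: 10.3  (via SUM)
LAR: 11.1  (via GRN)
QRY: 11.2  (via SUM)
HUB: 12.9  (via QRY)
TOR: 14.9  (via SUM)
RIV: 15.3  (via QRY)
KEW: 21  (via TOR)
Shortest route: VLY–SUM–TOR–KEW = $21.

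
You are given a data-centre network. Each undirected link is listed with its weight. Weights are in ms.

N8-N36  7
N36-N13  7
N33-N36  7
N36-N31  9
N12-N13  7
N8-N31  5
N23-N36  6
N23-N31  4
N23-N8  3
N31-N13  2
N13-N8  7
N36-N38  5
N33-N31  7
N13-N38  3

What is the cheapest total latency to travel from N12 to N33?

Shortest distances from N12:
N12: 0
N13: 7  (via N12)
N31: 9  (via N13)
N38: 10  (via N13)
N23: 13  (via N31)
N8: 14  (via N13)
N36: 14  (via N13)
N33: 16  (via N31)
Shortest route: N12–N13–N31–N33 = 16 ms.

16 ms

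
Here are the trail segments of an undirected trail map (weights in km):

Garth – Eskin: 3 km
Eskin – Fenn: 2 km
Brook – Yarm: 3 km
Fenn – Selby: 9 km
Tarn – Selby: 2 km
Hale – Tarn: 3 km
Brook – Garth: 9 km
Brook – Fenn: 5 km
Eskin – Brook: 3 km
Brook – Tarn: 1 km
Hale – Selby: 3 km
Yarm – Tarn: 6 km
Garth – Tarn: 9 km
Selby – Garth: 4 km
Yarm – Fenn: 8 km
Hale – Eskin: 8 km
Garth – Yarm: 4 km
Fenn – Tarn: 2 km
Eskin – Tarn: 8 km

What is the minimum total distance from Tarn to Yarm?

Running Dijkstra from Tarn:
Tarn: 0
Brook: 1  (via Tarn)
Selby: 2  (via Tarn)
Fenn: 2  (via Tarn)
Hale: 3  (via Tarn)
Yarm: 4  (via Brook)
Shortest route: Tarn → Brook → Yarm = 4 km.

4 km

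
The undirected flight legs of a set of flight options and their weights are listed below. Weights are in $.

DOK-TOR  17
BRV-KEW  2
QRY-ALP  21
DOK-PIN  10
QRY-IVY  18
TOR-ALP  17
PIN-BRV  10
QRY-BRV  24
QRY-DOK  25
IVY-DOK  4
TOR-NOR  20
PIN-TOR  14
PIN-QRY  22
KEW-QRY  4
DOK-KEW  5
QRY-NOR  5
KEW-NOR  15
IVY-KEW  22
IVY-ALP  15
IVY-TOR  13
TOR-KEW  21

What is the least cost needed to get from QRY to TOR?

Running Dijkstra from QRY:
QRY: 0
KEW: 4  (via QRY)
NOR: 5  (via QRY)
BRV: 6  (via KEW)
DOK: 9  (via KEW)
IVY: 13  (via DOK)
PIN: 16  (via BRV)
ALP: 21  (via QRY)
TOR: 25  (via KEW)
Shortest route: QRY–KEW–TOR = $25.

$25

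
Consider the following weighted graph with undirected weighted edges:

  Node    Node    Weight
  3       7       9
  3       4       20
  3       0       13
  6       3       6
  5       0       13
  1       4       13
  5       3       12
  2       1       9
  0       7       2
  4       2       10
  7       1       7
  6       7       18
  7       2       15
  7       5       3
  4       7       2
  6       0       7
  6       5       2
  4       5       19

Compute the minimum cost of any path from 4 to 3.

11

Shortest distances from 4:
4: 0
7: 2  (via 4)
0: 4  (via 7)
5: 5  (via 7)
6: 7  (via 5)
1: 9  (via 7)
2: 10  (via 4)
3: 11  (via 7)
Shortest route: 4 → 7 → 3 = 11.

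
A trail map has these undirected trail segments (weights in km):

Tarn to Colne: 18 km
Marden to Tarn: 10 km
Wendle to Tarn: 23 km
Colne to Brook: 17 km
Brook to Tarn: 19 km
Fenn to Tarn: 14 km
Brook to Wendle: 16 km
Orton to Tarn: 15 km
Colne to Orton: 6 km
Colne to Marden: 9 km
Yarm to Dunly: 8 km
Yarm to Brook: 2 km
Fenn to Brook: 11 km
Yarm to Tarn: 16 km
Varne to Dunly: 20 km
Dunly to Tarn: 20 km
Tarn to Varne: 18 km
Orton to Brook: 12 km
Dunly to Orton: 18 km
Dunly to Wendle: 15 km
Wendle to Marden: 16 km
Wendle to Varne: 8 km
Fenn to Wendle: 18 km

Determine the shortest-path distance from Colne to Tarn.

18 km

Enumerating some paths:
Colne → Brook → Yarm → Tarn: 17+2+16 = 35
Colne → Marden → Tarn: 9+10 = 19
Colne → Tarn: 18 = 18
Colne → Orton → Tarn: 6+15 = 21
Cheapest is Colne → Tarn at 18 km.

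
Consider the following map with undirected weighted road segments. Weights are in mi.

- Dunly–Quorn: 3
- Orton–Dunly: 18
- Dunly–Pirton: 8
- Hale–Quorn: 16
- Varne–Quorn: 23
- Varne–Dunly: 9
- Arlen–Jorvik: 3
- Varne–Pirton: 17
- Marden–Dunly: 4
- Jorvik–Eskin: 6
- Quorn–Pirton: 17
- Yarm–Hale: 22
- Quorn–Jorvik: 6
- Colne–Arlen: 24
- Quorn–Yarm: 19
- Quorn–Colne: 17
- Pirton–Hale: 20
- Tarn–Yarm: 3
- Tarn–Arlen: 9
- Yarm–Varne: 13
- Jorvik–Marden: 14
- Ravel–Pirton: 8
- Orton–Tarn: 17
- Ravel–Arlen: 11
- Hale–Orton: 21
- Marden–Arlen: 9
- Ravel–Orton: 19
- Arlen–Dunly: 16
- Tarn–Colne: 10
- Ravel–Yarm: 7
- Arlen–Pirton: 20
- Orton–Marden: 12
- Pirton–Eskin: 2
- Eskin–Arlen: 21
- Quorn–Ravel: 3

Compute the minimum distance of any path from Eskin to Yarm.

Shortest distances from Eskin:
Eskin: 0
Pirton: 2  (via Eskin)
Jorvik: 6  (via Eskin)
Arlen: 9  (via Jorvik)
Dunly: 10  (via Pirton)
Ravel: 10  (via Pirton)
Quorn: 12  (via Jorvik)
Marden: 14  (via Dunly)
Yarm: 17  (via Ravel)
Shortest route: Eskin–Pirton–Ravel–Yarm = 17 mi.

17 mi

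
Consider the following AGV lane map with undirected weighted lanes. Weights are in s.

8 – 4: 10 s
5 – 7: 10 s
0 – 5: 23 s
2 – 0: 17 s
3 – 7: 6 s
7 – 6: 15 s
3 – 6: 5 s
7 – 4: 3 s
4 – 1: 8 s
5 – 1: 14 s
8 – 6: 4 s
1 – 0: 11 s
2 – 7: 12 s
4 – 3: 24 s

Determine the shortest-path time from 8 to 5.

Enumerating some paths:
8 - 6 - 7 - 5: 4+15+10 = 29
8 - 6 - 3 - 7 - 5: 4+5+6+10 = 25
8 - 4 - 7 - 5: 10+3+10 = 23
The minimum is 23 s via 8 - 4 - 7 - 5.

23 s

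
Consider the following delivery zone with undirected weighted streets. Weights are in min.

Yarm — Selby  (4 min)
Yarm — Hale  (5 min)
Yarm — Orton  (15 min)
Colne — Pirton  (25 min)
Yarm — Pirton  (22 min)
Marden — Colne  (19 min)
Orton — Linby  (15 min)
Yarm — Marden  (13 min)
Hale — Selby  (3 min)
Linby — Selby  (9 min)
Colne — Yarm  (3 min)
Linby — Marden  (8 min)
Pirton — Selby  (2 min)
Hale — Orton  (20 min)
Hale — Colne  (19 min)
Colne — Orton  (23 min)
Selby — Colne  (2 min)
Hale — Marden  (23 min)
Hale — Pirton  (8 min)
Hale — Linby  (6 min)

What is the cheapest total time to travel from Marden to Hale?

Candidate routes:
Marden–Yarm–Hale: 13+5 = 18
Marden–Linby–Hale: 8+6 = 14
Cheapest is Marden–Linby–Hale at 14 min.

14 min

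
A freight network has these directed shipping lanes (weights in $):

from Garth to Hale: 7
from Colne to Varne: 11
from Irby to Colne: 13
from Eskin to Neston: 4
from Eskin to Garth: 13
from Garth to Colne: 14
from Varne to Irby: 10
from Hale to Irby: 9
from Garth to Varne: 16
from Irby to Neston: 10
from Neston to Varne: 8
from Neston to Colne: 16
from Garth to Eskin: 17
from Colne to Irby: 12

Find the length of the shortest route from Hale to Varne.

Compare a few routes:
Hale - Irby - Colne - Varne: 9+13+11 = 33
Hale - Irby - Neston - Varne: 9+10+8 = 27
The minimum is $27 via Hale - Irby - Neston - Varne.

$27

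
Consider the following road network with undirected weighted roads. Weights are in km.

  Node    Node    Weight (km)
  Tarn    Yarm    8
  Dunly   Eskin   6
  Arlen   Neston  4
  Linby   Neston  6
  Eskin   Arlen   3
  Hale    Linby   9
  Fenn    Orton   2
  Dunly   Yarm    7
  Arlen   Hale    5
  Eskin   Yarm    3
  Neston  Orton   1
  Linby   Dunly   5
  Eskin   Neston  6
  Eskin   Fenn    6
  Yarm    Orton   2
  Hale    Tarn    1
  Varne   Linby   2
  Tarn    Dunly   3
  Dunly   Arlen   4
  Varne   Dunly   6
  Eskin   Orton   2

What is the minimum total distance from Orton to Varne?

9 km

Compare a few routes:
Orton–Eskin–Arlen–Dunly–Varne: 2+3+4+6 = 15
Orton–Eskin–Dunly–Varne: 2+6+6 = 14
Orton–Eskin–Dunly–Linby–Varne: 2+6+5+2 = 15
Orton–Neston–Linby–Varne: 1+6+2 = 9
Cheapest is Orton–Neston–Linby–Varne at 9 km.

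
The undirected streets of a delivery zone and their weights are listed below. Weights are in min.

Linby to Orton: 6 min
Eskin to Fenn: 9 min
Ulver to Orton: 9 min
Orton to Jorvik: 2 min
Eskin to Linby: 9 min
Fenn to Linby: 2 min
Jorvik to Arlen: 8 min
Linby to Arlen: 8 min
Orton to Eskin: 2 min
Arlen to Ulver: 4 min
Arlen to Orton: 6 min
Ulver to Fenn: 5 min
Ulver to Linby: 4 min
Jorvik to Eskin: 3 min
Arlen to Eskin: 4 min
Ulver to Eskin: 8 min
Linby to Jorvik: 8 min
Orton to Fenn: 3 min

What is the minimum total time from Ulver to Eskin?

8 min

Shortest distances from Ulver:
Ulver: 0
Arlen: 4  (via Ulver)
Linby: 4  (via Ulver)
Fenn: 5  (via Ulver)
Orton: 8  (via Fenn)
Eskin: 8  (via Ulver)
Shortest route: Ulver → Eskin = 8 min.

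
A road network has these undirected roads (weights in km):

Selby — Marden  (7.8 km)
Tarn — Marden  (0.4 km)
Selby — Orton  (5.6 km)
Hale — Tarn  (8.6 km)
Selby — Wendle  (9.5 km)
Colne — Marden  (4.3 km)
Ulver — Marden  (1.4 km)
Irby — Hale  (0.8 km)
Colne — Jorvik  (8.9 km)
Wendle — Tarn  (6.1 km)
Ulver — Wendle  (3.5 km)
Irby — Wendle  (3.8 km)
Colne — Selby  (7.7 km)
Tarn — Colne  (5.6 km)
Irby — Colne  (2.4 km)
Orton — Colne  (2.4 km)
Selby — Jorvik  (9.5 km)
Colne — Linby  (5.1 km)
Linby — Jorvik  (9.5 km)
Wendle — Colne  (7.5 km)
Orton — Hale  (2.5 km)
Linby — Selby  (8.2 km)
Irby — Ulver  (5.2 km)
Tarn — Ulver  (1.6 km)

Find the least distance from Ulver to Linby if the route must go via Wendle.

14.8 km

Shortest Ulver→Wendle: Ulver → Wendle = 3.5
Shortest Wendle→Linby: Wendle → Irby → Colne → Linby = 11.3
Total via Wendle: 3.5 + 11.3 = 14.8 km.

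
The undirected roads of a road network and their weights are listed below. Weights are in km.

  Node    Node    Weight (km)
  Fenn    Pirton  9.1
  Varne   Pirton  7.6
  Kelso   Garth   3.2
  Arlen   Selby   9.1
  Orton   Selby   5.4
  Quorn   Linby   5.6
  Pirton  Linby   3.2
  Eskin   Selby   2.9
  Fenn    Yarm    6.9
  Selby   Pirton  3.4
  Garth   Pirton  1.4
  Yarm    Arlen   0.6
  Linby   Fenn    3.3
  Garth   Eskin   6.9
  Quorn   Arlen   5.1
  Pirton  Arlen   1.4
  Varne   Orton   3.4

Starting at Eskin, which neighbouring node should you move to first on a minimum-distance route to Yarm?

Selby

Compare a few routes:
Eskin–Selby–Pirton–Arlen–Yarm: 2.9+3.4+1.4+0.6 = 8.3
Eskin–Selby–Arlen–Yarm: 2.9+9.1+0.6 = 12.6
Eskin–Selby–Pirton–Linby–Fenn–Yarm: 2.9+3.4+3.2+3.3+6.9 = 19.7
Eskin–Garth–Pirton–Arlen–Yarm: 6.9+1.4+1.4+0.6 = 10.3
Cheapest is Eskin–Selby–Pirton–Arlen–Yarm at 8.3 km.
So from Eskin the first move is to Selby.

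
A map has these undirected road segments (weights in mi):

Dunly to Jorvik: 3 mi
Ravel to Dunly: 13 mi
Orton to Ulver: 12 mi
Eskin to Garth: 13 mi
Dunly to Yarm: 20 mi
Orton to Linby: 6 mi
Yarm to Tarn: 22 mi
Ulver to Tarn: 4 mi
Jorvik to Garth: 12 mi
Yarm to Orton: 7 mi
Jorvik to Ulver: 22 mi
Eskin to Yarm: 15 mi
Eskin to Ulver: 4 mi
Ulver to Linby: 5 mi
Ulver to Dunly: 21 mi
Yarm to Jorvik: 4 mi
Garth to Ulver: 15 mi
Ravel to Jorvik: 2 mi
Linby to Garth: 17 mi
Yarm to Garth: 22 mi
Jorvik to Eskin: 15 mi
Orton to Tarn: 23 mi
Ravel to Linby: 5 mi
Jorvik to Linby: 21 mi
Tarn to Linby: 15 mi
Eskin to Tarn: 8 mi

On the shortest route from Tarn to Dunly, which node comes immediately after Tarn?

Ulver

Compare a few routes:
Tarn → Linby → Ravel → Jorvik → Dunly: 15+5+2+3 = 25
Tarn → Ulver → Dunly: 4+21 = 25
Tarn → Ulver → Linby → Ravel → Jorvik → Dunly: 4+5+5+2+3 = 19
The minimum is 19 mi via Tarn → Ulver → Linby → Ravel → Jorvik → Dunly.
So from Tarn the first move is to Ulver.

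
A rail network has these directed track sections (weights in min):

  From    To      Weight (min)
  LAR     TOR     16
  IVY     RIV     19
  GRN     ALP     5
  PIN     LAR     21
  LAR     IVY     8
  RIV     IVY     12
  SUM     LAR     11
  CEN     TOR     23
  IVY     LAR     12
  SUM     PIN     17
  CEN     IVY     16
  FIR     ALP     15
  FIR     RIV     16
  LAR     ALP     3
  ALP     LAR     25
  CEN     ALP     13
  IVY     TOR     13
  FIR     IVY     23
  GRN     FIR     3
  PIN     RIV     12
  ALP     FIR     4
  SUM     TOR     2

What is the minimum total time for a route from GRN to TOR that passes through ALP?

Shortest GRN→ALP: GRN–ALP = 5
Best ALP to TOR: ALP–FIR–IVY–TOR costing 40
Total via ALP: 5 + 40 = 45 min.

45 min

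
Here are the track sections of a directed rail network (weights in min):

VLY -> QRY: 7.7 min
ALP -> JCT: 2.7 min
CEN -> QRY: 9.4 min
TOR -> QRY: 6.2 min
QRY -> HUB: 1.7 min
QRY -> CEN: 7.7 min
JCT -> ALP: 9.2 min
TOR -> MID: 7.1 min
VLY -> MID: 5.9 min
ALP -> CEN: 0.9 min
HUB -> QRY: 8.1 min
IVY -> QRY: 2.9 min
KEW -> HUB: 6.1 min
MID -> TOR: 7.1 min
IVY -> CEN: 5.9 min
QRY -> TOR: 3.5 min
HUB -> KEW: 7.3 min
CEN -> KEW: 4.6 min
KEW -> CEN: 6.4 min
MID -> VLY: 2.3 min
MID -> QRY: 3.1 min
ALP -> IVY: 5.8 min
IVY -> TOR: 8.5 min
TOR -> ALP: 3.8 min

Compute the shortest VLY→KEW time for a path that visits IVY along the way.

Shortest VLY→IVY: VLY → QRY → TOR → ALP → IVY = 20.8
Best IVY to KEW: IVY → CEN → KEW costing 10.5
Total via IVY: 20.8 + 10.5 = 31.3 min.

31.3 min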